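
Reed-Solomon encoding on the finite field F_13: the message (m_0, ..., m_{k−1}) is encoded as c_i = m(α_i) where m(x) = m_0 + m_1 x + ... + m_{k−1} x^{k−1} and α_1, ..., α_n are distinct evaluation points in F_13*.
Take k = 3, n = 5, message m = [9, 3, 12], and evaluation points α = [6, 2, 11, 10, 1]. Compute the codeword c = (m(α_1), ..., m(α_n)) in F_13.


c = [4, 11, 12, 4, 11]

Message polynomial: m(x) = 9 + 3·x + 12·x^2 (mod 13).
For each evaluation point α_i, compute m(α_i) mod 13:
  α_1 = 6: Horner steps 12 → 10 → 4, so m(6) = 4.
  α_2 = 2: Horner steps 12 → 1 → 11, so m(2) = 11.
  α_3 = 11: Horner steps 12 → 5 → 12, so m(11) = 12.
  α_4 = 10: Horner steps 12 → 6 → 4, so m(10) = 4.
  α_5 = 1: Horner steps 12 → 2 → 11, so m(1) = 11.
Codeword c = [4, 11, 12, 4, 11] ∈ F_13^5.


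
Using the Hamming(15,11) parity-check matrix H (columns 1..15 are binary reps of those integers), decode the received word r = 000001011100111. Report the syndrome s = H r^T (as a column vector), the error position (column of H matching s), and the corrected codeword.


s = (0, 0, 0, 1)^T, error position = 1, corrected codeword c = 100001011100111

Compute s = H r^T mod 2 one row at a time:
  s_1 = 1 + 1 + 1 + 0 + 0 + 1 + 1 + 1 = 6 ≡ 0 (mod 2).
  s_2 = 0 + 0 + 1 + 0 + 0 + 1 + 1 + 1 = 4 ≡ 0 (mod 2).
  s_3 = 0 + 0 + 1 + 0 + 1 + 0 + 1 + 1 = 4 ≡ 0 (mod 2).
  s_4 = 0 + 0 + 0 + 0 + 1 + 0 + 1 + 1 = 3 ≡ 1 (mod 2).
s = (0, 0, 0, 1)^T — this equals column 1 of H (binary 0001), so error is at position 1.
Correct: flip bit 1 of r = 000001011100111 to get c = 100001011100111.


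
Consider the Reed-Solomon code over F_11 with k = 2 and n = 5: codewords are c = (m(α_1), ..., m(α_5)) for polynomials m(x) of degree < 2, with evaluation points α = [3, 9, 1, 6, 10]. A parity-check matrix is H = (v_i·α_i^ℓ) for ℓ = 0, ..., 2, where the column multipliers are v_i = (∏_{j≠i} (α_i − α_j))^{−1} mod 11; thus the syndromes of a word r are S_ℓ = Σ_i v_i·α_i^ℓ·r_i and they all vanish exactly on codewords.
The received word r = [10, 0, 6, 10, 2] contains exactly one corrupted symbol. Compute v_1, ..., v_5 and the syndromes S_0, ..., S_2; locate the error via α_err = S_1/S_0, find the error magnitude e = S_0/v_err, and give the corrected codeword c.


S = (4, 2, 1), error at position 4, error magnitude e = 5, c = [10, 0, 6, 5, 2].

Step 1: column multipliers v_i = (∏_{j≠i}(α_i − α_j))^{−1} mod 11.
  i = 1 (α = 3): (3−9)(3−1)(3−6)(3−10) = (−6)·2·(−3)·(−7) = −252 ≡ 1, so v_1 = 1^{−1} = 1 (mod 11).
  i = 2 (α = 9): (9−3)(9−1)(9−6)(9−10) = 6·8·3·(−1) = −144 ≡ 10, so v_2 = 10^{−1} = 10 (mod 11).
  i = 3 (α = 1): (1−3)(1−9)(1−6)(1−10) = (−2)·(−8)·(−5)·(−9) = 720 ≡ 5, so v_3 = 5^{−1} = 9 (mod 11).
  i = 4 (α = 6): (6−3)(6−9)(6−1)(6−10) = 3·(−3)·5·(−4) = 180 ≡ 4, so v_4 = 4^{−1} = 3 (mod 11).
  i = 5 (α = 10): (10−3)(10−9)(10−1)(10−6) = 7·1·9·4 = 252 ≡ 10, so v_5 = 10^{−1} = 10 (mod 11).
  v = [1, 10, 9, 3, 10].
Step 2: syndromes of r = [10, 0, 6, 10, 2] (all sums mod 11).
  S_0 = Σ v_i r_i = 1·10 + 10·0 + 9·6 + 3·10 + 10·2 = 114 ≡ 4.
  S_1 = Σ v_i α_i r_i = 1·3·10 + 10·9·0 + 9·1·6 + 3·6·10 + 10·10·2 = 464 ≡ 2.
  α_i^2 mod 11 = [9, 4, 1, 3, 1].
  S_2 = Σ v_i α_i^2 r_i = 1·9·10 + 10·4·0 + 9·1·6 + 3·3·10 + 10·1·2 = 254 ≡ 1.
  S = (4, 2, 1) ≠ 0, so r is not a codeword (an error is present).
Step 3: locate the error. For a single error e at position i, S_ℓ = v_i·e·α_i^ℓ, so α_err = S_1/S_0.
  S_0^{−1} = 4^{−1} = 3 (mod 11), so α_err = 2·3 = 6 ≡ 6 = α_4. Error position i = 4.
  Consistency check: S_2/S_1 = 1·6 = 6 ≡ 6 = α_err ✓ (single-error assumption holds).
Step 4: error magnitude e = S_0/v_4 = S_0·∏_{j≠4}(α_4 − α_j) = 4·4 = 16 ≡ 5 (mod 11).
Step 5: correct position 4: c_4 = r_4 − e = 10 − 5 ≡ 5 (mod 11). Hence c = [10, 0, 6, 5, 2].
  Check: interpolating c through the α_i gives m(x) = 4 + 2·x (degree < 2) with m(α_i) = c_i for every i, so c is indeed a codeword.


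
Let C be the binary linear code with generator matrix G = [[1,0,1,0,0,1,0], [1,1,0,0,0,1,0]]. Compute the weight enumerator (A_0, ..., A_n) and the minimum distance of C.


Weight distribution: A_0 = 1, A_2 = 1, A_3 = 2. Minimum distance d = 2.

Enumerate all 2^2 = 4 messages m ∈ F_2^2.
For each, compute codeword c = mG in F_2^7, then tally its weight.
  m = 00 → c = 0000000, weight = 0.
  m = 10 → c = 1010010, weight = 3.
  m = 01 → c = 1100010, weight = 3.
  m = 11 → c = 0110000, weight = 2.
Tally weights:
  weight 0: 1 codewords.
  weight 2: 1 codewords.
  weight 3: 2 codewords.
Minimum distance d = smallest w > 0 with A_w > 0 = 2.
Sanity: Σ A_w = 4 = 2^2 = 4 ✓.


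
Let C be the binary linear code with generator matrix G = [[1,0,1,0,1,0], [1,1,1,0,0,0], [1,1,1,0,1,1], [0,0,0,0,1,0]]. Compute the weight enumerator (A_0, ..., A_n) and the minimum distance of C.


Weight distribution: A_0 = 1, A_1 = 3, A_2 = 4, A_3 = 4, A_4 = 3, A_5 = 1. Minimum distance d = 1.

Enumerate all 2^4 = 16 messages m ∈ F_2^4.
For each, compute codeword c = mG in F_2^6, then tally its weight.
  m = 0000 → c = 000000, weight = 0.
  m = 1000 → c = 101010, weight = 3.
  m = 0100 → c = 111000, weight = 3.
  m = 1100 → c = 010010, weight = 2.
  m = 0010 → c = 111011, weight = 5.
  m = 1010 → c = 010001, weight = 2.
  m = 0110 → c = 000011, weight = 2.
  m = 1110 → c = 101001, weight = 3.
  m = 0001 → c = 000010, weight = 1.
  m = 1001 → c = 101000, weight = 2.
  m = 0101 → c = 111010, weight = 4.
  m = 1101 → c = 010000, weight = 1.
  m = 0011 → c = 111001, weight = 4.
  m = 1011 → c = 010011, weight = 3.
  m = 0111 → c = 000001, weight = 1.
  m = 1111 → c = 101011, weight = 4.
Tally weights:
  weight 0: 1 codewords.
  weight 1: 3 codewords.
  weight 2: 4 codewords.
  weight 3: 4 codewords.
  weight 4: 3 codewords.
  weight 5: 1 codewords.
Minimum distance d = smallest w > 0 with A_w > 0 = 1.
Sanity: Σ A_w = 16 = 2^4 = 16 ✓.


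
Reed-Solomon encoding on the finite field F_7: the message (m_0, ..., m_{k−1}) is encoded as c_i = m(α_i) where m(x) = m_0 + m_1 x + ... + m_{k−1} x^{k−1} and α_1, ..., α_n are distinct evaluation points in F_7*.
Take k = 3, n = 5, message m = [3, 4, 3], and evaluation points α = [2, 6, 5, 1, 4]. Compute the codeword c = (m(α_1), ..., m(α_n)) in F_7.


c = [2, 2, 0, 3, 4]

Message polynomial: m(x) = 3 + 4·x + 3·x^2 (mod 7).
For each evaluation point α_i, compute m(α_i) mod 7:
  α_1 = 2: Horner steps 3 → 3 → 2, so m(2) = 2.
  α_2 = 6: Horner steps 3 → 1 → 2, so m(6) = 2.
  α_3 = 5: Horner steps 3 → 5 → 0, so m(5) = 0.
  α_4 = 1: Horner steps 3 → 0 → 3, so m(1) = 3.
  α_5 = 4: Horner steps 3 → 2 → 4, so m(4) = 4.
Codeword c = [2, 2, 0, 3, 4] ∈ F_7^5.


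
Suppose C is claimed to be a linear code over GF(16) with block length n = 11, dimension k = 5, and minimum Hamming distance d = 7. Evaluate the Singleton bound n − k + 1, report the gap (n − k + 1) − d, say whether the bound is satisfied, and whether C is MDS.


Singleton RHS = n − k + 1 = 7, slack = 0, bound satisfied, MDS.

Singleton bound: d ≤ n − k + 1.
Here n = 11, k = 5, so n − k + 1 = 7.
Given d = 7, check d ≤ 7: YES.
Slack = (n − k + 1) − d = 0.
The code is MDS (slack = 0).
Description: the claimed parameters are [11, 5, 7]_16; such a code would be MDS (meets Singleton bound).


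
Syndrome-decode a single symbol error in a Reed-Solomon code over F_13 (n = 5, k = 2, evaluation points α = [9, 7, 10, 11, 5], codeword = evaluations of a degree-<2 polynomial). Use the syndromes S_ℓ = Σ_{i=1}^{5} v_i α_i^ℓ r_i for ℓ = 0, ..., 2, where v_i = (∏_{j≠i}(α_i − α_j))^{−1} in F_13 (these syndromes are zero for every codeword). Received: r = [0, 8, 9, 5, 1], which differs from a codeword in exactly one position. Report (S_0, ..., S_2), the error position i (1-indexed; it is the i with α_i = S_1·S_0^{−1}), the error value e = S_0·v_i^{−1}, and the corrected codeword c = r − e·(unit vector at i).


S = (4, 7, 9), error at position 5, error magnitude e = 11, c = [0, 8, 9, 5, 3].

Step 1: column multipliers v_i = (∏_{j≠i}(α_i − α_j))^{−1} mod 13.
  i = 1 (α = 9): (9−7)(9−10)(9−11)(9−5) = 2·(−1)·(−2)·4 = 16 ≡ 3, so v_1 = 3^{−1} = 9 (mod 13).
  i = 2 (α = 7): (7−9)(7−10)(7−11)(7−5) = (−2)·(−3)·(−4)·2 = −48 ≡ 4, so v_2 = 4^{−1} = 10 (mod 13).
  i = 3 (α = 10): (10−9)(10−7)(10−11)(10−5) = 1·3·(−1)·5 = −15 ≡ 11, so v_3 = 11^{−1} = 6 (mod 13).
  i = 4 (α = 11): (11−9)(11−7)(11−10)(11−5) = 2·4·1·6 = 48 ≡ 9, so v_4 = 9^{−1} = 3 (mod 13).
  i = 5 (α = 5): (5−9)(5−7)(5−10)(5−11) = (−4)·(−2)·(−5)·(−6) = 240 ≡ 6, so v_5 = 6^{−1} = 11 (mod 13).
  v = [9, 10, 6, 3, 11].
Step 2: syndromes of r = [0, 8, 9, 5, 1] (all sums mod 13).
  S_0 = Σ v_i r_i = 9·0 + 10·8 + 6·9 + 3·5 + 11·1 = 160 ≡ 4.
  S_1 = Σ v_i α_i r_i = 9·9·0 + 10·7·8 + 6·10·9 + 3·11·5 + 11·5·1 = 1320 ≡ 7.
  α_i^2 mod 13 = [3, 10, 9, 4, 12].
  S_2 = Σ v_i α_i^2 r_i = 9·3·0 + 10·10·8 + 6·9·9 + 3·4·5 + 11·12·1 = 1478 ≡ 9.
  S = (4, 7, 9) ≠ 0, so r is not a codeword (an error is present).
Step 3: locate the error. For a single error e at position i, S_ℓ = v_i·e·α_i^ℓ, so α_err = S_1/S_0.
  S_0^{−1} = 4^{−1} = 10 (mod 13), so α_err = 7·10 = 70 ≡ 5 = α_5. Error position i = 5.
  Consistency check: S_2/S_1 = 9·2 = 18 ≡ 5 = α_err ✓ (single-error assumption holds).
Step 4: error magnitude e = S_0/v_5 = S_0·∏_{j≠5}(α_5 − α_j) = 4·6 = 24 ≡ 11 (mod 13).
Step 5: correct position 5: c_5 = r_5 − e = 1 − 11 ≡ 3 (mod 13). Hence c = [0, 8, 9, 5, 3].
  Check: interpolating c through the α_i gives m(x) = 10 + 9·x (degree < 2) with m(α_i) = c_i for every i, so c is indeed a codeword.


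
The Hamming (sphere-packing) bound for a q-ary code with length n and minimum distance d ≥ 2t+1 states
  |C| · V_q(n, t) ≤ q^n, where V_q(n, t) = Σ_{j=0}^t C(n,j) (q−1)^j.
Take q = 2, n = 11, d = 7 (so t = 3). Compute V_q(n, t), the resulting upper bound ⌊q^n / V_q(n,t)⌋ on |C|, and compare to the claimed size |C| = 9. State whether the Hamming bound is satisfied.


V_q(n, t) = 232, q^n = 2048, Hamming bound = 8, |C| = 9 > bound (violated).

Step 1: Compute V_q(n, t) = Σ_{j=0}^3 C(n, j) (q−1)^j.
  j = 0: C(11,0)·(1)^0 = 1·1 = 1.
  j = 1: C(11,1)·(1)^1 = 11·1 = 11.
  j = 2: C(11,2)·(1)^2 = 55·1 = 55.
  j = 3: C(11,3)·(1)^3 = 165·1 = 165.
  V_q(n, t) = 1 + 11 + 55 + 165 = 232.
Step 2: q^n = 2^11 = 2048.
Step 3: Hamming bound ⌊q^n / V_q(n,t)⌋ = ⌊2048/232⌋ = 8.
Step 4: Compare |C| = 9 to 8: violated.
The claimed |C| lies above the Hamming bound, so no 2-ary code of length 11 with d ≥ 7 can have 9 codewords.


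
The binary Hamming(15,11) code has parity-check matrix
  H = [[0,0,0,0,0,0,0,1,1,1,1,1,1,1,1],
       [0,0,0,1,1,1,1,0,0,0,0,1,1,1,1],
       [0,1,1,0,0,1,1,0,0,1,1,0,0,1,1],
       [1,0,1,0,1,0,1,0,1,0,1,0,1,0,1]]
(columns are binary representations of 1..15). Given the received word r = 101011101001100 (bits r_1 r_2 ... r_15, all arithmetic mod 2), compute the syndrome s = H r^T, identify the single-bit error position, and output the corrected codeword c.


s = (1, 1, 1, 0)^T, error position = 14, corrected codeword c = 101011101001110

Compute s = H r^T mod 2 one row at a time:
  s_1 = 0 + 1 + 0 + 0 + 1 + 1 + 0 + 0 = 3 ≡ 1 (mod 2).
  s_2 = 0 + 1 + 1 + 1 + 1 + 1 + 0 + 0 = 5 ≡ 1 (mod 2).
  s_3 = 0 + 1 + 1 + 1 + 0 + 0 + 0 + 0 = 3 ≡ 1 (mod 2).
  s_4 = 1 + 1 + 1 + 1 + 1 + 0 + 1 + 0 = 6 ≡ 0 (mod 2).
s = (1, 1, 1, 0)^T — this equals column 14 of H (binary 1110), so error is at position 14.
Correct: flip bit 14 of r = 101011101001100 to get c = 101011101001110.


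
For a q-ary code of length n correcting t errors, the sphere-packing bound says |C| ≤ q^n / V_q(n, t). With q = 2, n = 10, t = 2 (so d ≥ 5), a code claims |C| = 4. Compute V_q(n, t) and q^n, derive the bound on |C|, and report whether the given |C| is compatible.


V_q(n, t) = 56, q^n = 1024, Hamming bound = 18, |C| = 4 ≤ bound (satisfied).

Step 1: Compute V_q(n, t) = Σ_{j=0}^2 C(n, j) (q−1)^j.
  j = 0: C(10,0)·(1)^0 = 1·1 = 1.
  j = 1: C(10,1)·(1)^1 = 10·1 = 10.
  j = 2: C(10,2)·(1)^2 = 45·1 = 45.
  V_q(n, t) = 1 + 10 + 45 = 56.
Step 2: q^n = 2^10 = 1024.
Step 3: Hamming bound ⌊q^n / V_q(n,t)⌋ = ⌊1024/56⌋ = 18.
Step 4: Compare |C| = 4 to 18: satisfied.
The claimed |C| lies below the Hamming bound.


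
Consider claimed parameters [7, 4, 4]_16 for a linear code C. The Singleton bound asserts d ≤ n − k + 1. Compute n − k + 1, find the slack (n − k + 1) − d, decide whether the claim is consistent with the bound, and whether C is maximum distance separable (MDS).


Singleton RHS = n − k + 1 = 4, slack = 0, bound satisfied, MDS.

Singleton bound: d ≤ n − k + 1.
Here n = 7, k = 4, so n − k + 1 = 4.
Given d = 4, check d ≤ 4: YES.
Slack = (n − k + 1) − d = 0.
The code is MDS (slack = 0).
Description: the claimed parameters are [7, 4, 4]_16; such a code would be MDS (meets Singleton bound).


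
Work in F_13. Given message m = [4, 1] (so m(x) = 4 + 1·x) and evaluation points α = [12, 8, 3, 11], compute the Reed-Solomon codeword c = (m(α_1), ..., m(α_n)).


c = [3, 12, 7, 2]

Message polynomial: m(x) = 4 + 1·x (mod 13).
For each evaluation point α_i, compute m(α_i) mod 13:
  α_1 = 12: Horner steps 1 → 3, so m(12) = 3.
  α_2 = 8: Horner steps 1 → 12, so m(8) = 12.
  α_3 = 3: Horner steps 1 → 7, so m(3) = 7.
  α_4 = 11: Horner steps 1 → 2, so m(11) = 2.
Codeword c = [3, 12, 7, 2] ∈ F_13^4.


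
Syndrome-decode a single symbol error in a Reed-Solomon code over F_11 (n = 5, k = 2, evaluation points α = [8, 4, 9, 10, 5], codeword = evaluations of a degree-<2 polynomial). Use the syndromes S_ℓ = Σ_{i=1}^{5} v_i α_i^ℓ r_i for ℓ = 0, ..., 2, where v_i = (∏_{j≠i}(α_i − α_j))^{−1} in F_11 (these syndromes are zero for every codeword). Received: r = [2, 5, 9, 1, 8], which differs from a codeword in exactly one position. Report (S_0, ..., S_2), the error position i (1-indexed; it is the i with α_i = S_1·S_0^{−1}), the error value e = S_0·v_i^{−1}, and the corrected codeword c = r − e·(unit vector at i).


S = (9, 6, 4), error at position 1, error magnitude e = 7, c = [6, 5, 9, 1, 8].

Step 1: column multipliers v_i = (∏_{j≠i}(α_i − α_j))^{−1} mod 11.
  i = 1 (α = 8): (8−4)(8−9)(8−10)(8−5) = 4·(−1)·(−2)·3 = 24 ≡ 2, so v_1 = 2^{−1} = 6 (mod 11).
  i = 2 (α = 4): (4−8)(4−9)(4−10)(4−5) = (−4)·(−5)·(−6)·(−1) = 120 ≡ 10, so v_2 = 10^{−1} = 10 (mod 11).
  i = 3 (α = 9): (9−8)(9−4)(9−10)(9−5) = 1·5·(−1)·4 = −20 ≡ 2, so v_3 = 2^{−1} = 6 (mod 11).
  i = 4 (α = 10): (10−8)(10−4)(10−9)(10−5) = 2·6·1·5 = 60 ≡ 5, so v_4 = 5^{−1} = 9 (mod 11).
  i = 5 (α = 5): (5−8)(5−4)(5−9)(5−10) = (−3)·1·(−4)·(−5) = −60 ≡ 6, so v_5 = 6^{−1} = 2 (mod 11).
  v = [6, 10, 6, 9, 2].
Step 2: syndromes of r = [2, 5, 9, 1, 8] (all sums mod 11).
  S_0 = Σ v_i r_i = 6·2 + 10·5 + 6·9 + 9·1 + 2·8 = 141 ≡ 9.
  S_1 = Σ v_i α_i r_i = 6·8·2 + 10·4·5 + 6·9·9 + 9·10·1 + 2·5·8 = 952 ≡ 6.
  α_i^2 mod 11 = [9, 5, 4, 1, 3].
  S_2 = Σ v_i α_i^2 r_i = 6·9·2 + 10·5·5 + 6·4·9 + 9·1·1 + 2·3·8 = 631 ≡ 4.
  S = (9, 6, 4) ≠ 0, so r is not a codeword (an error is present).
Step 3: locate the error. For a single error e at position i, S_ℓ = v_i·e·α_i^ℓ, so α_err = S_1/S_0.
  S_0^{−1} = 9^{−1} = 5 (mod 11), so α_err = 6·5 = 30 ≡ 8 = α_1. Error position i = 1.
  Consistency check: S_2/S_1 = 4·2 = 8 ≡ 8 = α_err ✓ (single-error assumption holds).
Step 4: error magnitude e = S_0/v_1 = S_0·∏_{j≠1}(α_1 − α_j) = 9·2 = 18 ≡ 7 (mod 11).
Step 5: correct position 1: c_1 = r_1 − e = 2 − 7 ≡ 6 (mod 11). Hence c = [6, 5, 9, 1, 8].
  Check: interpolating c through the α_i gives m(x) = 4 + 3·x (degree < 2) with m(α_i) = c_i for every i, so c is indeed a codeword.


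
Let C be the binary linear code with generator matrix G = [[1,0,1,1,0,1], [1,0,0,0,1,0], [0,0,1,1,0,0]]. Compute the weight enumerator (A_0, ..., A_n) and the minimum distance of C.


Weight distribution: A_0 = 1, A_2 = 4, A_4 = 3. Minimum distance d = 2.

Enumerate all 2^3 = 8 messages m ∈ F_2^3.
For each, compute codeword c = mG in F_2^6, then tally its weight.
  m = 000 → c = 000000, weight = 0.
  m = 100 → c = 101101, weight = 4.
  m = 010 → c = 100010, weight = 2.
  m = 110 → c = 001111, weight = 4.
  m = 001 → c = 001100, weight = 2.
  m = 101 → c = 100001, weight = 2.
  m = 011 → c = 101110, weight = 4.
  m = 111 → c = 000011, weight = 2.
Tally weights:
  weight 0: 1 codewords.
  weight 2: 4 codewords.
  weight 4: 3 codewords.
Minimum distance d = smallest w > 0 with A_w > 0 = 2.
Sanity: Σ A_w = 8 = 2^3 = 8 ✓.


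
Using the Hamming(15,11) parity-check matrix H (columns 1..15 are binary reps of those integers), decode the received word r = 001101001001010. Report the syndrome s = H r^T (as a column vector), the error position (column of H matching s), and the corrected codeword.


s = (1, 0, 1, 0)^T, error position = 10, corrected codeword c = 001101001101010

Compute s = H r^T mod 2 one row at a time:
  s_1 = 0 + 1 + 0 + 0 + 1 + 0 + 1 + 0 = 3 ≡ 1 (mod 2).
  s_2 = 1 + 0 + 1 + 0 + 1 + 0 + 1 + 0 = 4 ≡ 0 (mod 2).
  s_3 = 0 + 1 + 1 + 0 + 0 + 0 + 1 + 0 = 3 ≡ 1 (mod 2).
  s_4 = 0 + 1 + 0 + 0 + 1 + 0 + 0 + 0 = 2 ≡ 0 (mod 2).
s = (1, 0, 1, 0)^T — this equals column 10 of H (binary 1010), so error is at position 10.
Correct: flip bit 10 of r = 001101001001010 to get c = 001101001101010.


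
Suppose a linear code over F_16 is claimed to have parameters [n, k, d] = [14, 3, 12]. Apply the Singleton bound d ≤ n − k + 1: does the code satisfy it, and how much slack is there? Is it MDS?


Singleton RHS = n − k + 1 = 12, slack = 0, bound satisfied, MDS.

Singleton bound: d ≤ n − k + 1.
Here n = 14, k = 3, so n − k + 1 = 12.
Given d = 12, check d ≤ 12: YES.
Slack = (n − k + 1) − d = 0.
The code is MDS (slack = 0).
Description: the claimed parameters are [14, 3, 12]_16; such a code would be MDS (meets Singleton bound).


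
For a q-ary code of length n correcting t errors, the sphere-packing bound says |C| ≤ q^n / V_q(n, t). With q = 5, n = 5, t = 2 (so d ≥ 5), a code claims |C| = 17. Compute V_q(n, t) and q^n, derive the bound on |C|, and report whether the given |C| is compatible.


V_q(n, t) = 181, q^n = 3125, Hamming bound = 17, |C| = 17 ≤ bound (satisfied).

Step 1: Compute V_q(n, t) = Σ_{j=0}^2 C(n, j) (q−1)^j.
  j = 0: C(5,0)·(4)^0 = 1·1 = 1.
  j = 1: C(5,1)·(4)^1 = 5·4 = 20.
  j = 2: C(5,2)·(4)^2 = 10·16 = 160.
  V_q(n, t) = 1 + 20 + 160 = 181.
Step 2: q^n = 5^5 = 3125.
Step 3: Hamming bound ⌊q^n / V_q(n,t)⌋ = ⌊3125/181⌋ = 17.
Step 4: Compare |C| = 17 to 17: satisfied.
The claimed |C| lies at the Hamming bound (tight).


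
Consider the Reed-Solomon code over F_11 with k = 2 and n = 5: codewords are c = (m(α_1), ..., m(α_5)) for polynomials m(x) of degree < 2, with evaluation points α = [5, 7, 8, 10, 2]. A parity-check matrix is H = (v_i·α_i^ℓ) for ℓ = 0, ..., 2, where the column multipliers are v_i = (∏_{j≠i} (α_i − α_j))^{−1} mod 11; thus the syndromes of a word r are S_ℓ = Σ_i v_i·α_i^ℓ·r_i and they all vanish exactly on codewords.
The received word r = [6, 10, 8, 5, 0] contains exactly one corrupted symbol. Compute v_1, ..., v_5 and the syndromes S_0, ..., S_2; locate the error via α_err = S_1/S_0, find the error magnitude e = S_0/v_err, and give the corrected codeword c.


S = (5, 7, 1), error at position 3, error magnitude e = 7, c = [6, 10, 1, 5, 0].

Step 1: column multipliers v_i = (∏_{j≠i}(α_i − α_j))^{−1} mod 11.
  i = 1 (α = 5): (5−7)(5−8)(5−10)(5−2) = (−2)·(−3)·(−5)·3 = −90 ≡ 9, so v_1 = 9^{−1} = 5 (mod 11).
  i = 2 (α = 7): (7−5)(7−8)(7−10)(7−2) = 2·(−1)·(−3)·5 = 30 ≡ 8, so v_2 = 8^{−1} = 7 (mod 11).
  i = 3 (α = 8): (8−5)(8−7)(8−10)(8−2) = 3·1·(−2)·6 = −36 ≡ 8, so v_3 = 8^{−1} = 7 (mod 11).
  i = 4 (α = 10): (10−5)(10−7)(10−8)(10−2) = 5·3·2·8 = 240 ≡ 9, so v_4 = 9^{−1} = 5 (mod 11).
  i = 5 (α = 2): (2−5)(2−7)(2−8)(2−10) = (−3)·(−5)·(−6)·(−8) = 720 ≡ 5, so v_5 = 5^{−1} = 9 (mod 11).
  v = [5, 7, 7, 5, 9].
Step 2: syndromes of r = [6, 10, 8, 5, 0] (all sums mod 11).
  S_0 = Σ v_i r_i = 5·6 + 7·10 + 7·8 + 5·5 + 9·0 = 181 ≡ 5.
  S_1 = Σ v_i α_i r_i = 5·5·6 + 7·7·10 + 7·8·8 + 5·10·5 + 9·2·0 = 1338 ≡ 7.
  α_i^2 mod 11 = [3, 5, 9, 1, 4].
  S_2 = Σ v_i α_i^2 r_i = 5·3·6 + 7·5·10 + 7·9·8 + 5·1·5 + 9·4·0 = 969 ≡ 1.
  S = (5, 7, 1) ≠ 0, so r is not a codeword (an error is present).
Step 3: locate the error. For a single error e at position i, S_ℓ = v_i·e·α_i^ℓ, so α_err = S_1/S_0.
  S_0^{−1} = 5^{−1} = 9 (mod 11), so α_err = 7·9 = 63 ≡ 8 = α_3. Error position i = 3.
  Consistency check: S_2/S_1 = 1·8 = 8 ≡ 8 = α_err ✓ (single-error assumption holds).
Step 4: error magnitude e = S_0/v_3 = S_0·∏_{j≠3}(α_3 − α_j) = 5·8 = 40 ≡ 7 (mod 11).
Step 5: correct position 3: c_3 = r_3 − e = 8 − 7 ≡ 1 (mod 11). Hence c = [6, 10, 1, 5, 0].
  Check: interpolating c through the α_i gives m(x) = 7 + 2·x (degree < 2) with m(α_i) = c_i for every i, so c is indeed a codeword.


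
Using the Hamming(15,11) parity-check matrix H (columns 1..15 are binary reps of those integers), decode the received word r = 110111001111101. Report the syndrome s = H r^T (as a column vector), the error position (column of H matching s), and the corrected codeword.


s = (0, 0, 1, 0)^T, error position = 2, corrected codeword c = 100111001111101

Compute s = H r^T mod 2 one row at a time:
  s_1 = 0 + 1 + 1 + 1 + 1 + 1 + 0 + 1 = 6 ≡ 0 (mod 2).
  s_2 = 1 + 1 + 1 + 0 + 1 + 1 + 0 + 1 = 6 ≡ 0 (mod 2).
  s_3 = 1 + 0 + 1 + 0 + 1 + 1 + 0 + 1 = 5 ≡ 1 (mod 2).
  s_4 = 1 + 0 + 1 + 0 + 1 + 1 + 1 + 1 = 6 ≡ 0 (mod 2).
s = (0, 0, 1, 0)^T — this equals column 2 of H (binary 0010), so error is at position 2.
Correct: flip bit 2 of r = 110111001111101 to get c = 100111001111101.


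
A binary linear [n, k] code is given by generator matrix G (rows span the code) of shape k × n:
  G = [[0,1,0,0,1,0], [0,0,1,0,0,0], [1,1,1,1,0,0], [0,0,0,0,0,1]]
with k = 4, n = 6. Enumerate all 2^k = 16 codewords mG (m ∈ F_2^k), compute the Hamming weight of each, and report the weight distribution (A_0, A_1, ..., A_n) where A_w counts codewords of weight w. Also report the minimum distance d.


Weight distribution: A_0 = 1, A_1 = 2, A_2 = 2, A_3 = 4, A_4 = 5, A_5 = 2. Minimum distance d = 1.

Enumerate all 2^4 = 16 messages m ∈ F_2^4.
For each, compute codeword c = mG in F_2^6, then tally its weight.
  m = 0000 → c = 000000, weight = 0.
  m = 1000 → c = 010010, weight = 2.
  m = 0100 → c = 001000, weight = 1.
  m = 1100 → c = 011010, weight = 3.
  m = 0010 → c = 111100, weight = 4.
  m = 1010 → c = 101110, weight = 4.
  m = 0110 → c = 110100, weight = 3.
  m = 1110 → c = 100110, weight = 3.
  m = 0001 → c = 000001, weight = 1.
  m = 1001 → c = 010011, weight = 3.
  m = 0101 → c = 001001, weight = 2.
  m = 1101 → c = 011011, weight = 4.
  m = 0011 → c = 111101, weight = 5.
  m = 1011 → c = 101111, weight = 5.
  m = 0111 → c = 110101, weight = 4.
  m = 1111 → c = 100111, weight = 4.
Tally weights:
  weight 0: 1 codewords.
  weight 1: 2 codewords.
  weight 2: 2 codewords.
  weight 3: 4 codewords.
  weight 4: 5 codewords.
  weight 5: 2 codewords.
Minimum distance d = smallest w > 0 with A_w > 0 = 1.
Sanity: Σ A_w = 16 = 2^4 = 16 ✓.


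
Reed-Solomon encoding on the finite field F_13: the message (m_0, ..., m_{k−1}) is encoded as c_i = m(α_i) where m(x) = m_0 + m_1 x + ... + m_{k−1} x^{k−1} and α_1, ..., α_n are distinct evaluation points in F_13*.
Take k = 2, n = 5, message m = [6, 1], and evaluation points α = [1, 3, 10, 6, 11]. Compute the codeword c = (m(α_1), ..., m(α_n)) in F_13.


c = [7, 9, 3, 12, 4]

Message polynomial: m(x) = 6 + 1·x (mod 13).
For each evaluation point α_i, compute m(α_i) mod 13:
  α_1 = 1: Horner steps 1 → 7, so m(1) = 7.
  α_2 = 3: Horner steps 1 → 9, so m(3) = 9.
  α_3 = 10: Horner steps 1 → 3, so m(10) = 3.
  α_4 = 6: Horner steps 1 → 12, so m(6) = 12.
  α_5 = 11: Horner steps 1 → 4, so m(11) = 4.
Codeword c = [7, 9, 3, 12, 4] ∈ F_13^5.


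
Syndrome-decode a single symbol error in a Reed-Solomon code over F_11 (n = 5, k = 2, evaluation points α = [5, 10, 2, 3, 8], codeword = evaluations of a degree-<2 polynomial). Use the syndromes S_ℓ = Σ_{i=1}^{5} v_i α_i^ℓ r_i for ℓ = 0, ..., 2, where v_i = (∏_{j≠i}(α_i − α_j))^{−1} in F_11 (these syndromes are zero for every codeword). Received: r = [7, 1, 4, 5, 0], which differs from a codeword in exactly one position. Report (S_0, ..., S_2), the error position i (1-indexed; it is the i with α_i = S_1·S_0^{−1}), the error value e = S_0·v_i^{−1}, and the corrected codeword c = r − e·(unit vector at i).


S = (8, 9, 6), error at position 5, error magnitude e = 1, c = [7, 1, 4, 5, 10].

Step 1: column multipliers v_i = (∏_{j≠i}(α_i − α_j))^{−1} mod 11.
  i = 1 (α = 5): (5−10)(5−2)(5−3)(5−8) = (−5)·3·2·(−3) = 90 ≡ 2, so v_1 = 2^{−1} = 6 (mod 11).
  i = 2 (α = 10): (10−5)(10−2)(10−3)(10−8) = 5·8·7·2 = 560 ≡ 10, so v_2 = 10^{−1} = 10 (mod 11).
  i = 3 (α = 2): (2−5)(2−10)(2−3)(2−8) = (−3)·(−8)·(−1)·(−6) = 144 ≡ 1, so v_3 = 1^{−1} = 1 (mod 11).
  i = 4 (α = 3): (3−5)(3−10)(3−2)(3−8) = (−2)·(−7)·1·(−5) = −70 ≡ 7, so v_4 = 7^{−1} = 8 (mod 11).
  i = 5 (α = 8): (8−5)(8−10)(8−2)(8−3) = 3·(−2)·6·5 = −180 ≡ 7, so v_5 = 7^{−1} = 8 (mod 11).
  v = [6, 10, 1, 8, 8].
Step 2: syndromes of r = [7, 1, 4, 5, 0] (all sums mod 11).
  S_0 = Σ v_i r_i = 6·7 + 10·1 + 1·4 + 8·5 + 8·0 = 96 ≡ 8.
  S_1 = Σ v_i α_i r_i = 6·5·7 + 10·10·1 + 1·2·4 + 8·3·5 + 8·8·0 = 438 ≡ 9.
  α_i^2 mod 11 = [3, 1, 4, 9, 9].
  S_2 = Σ v_i α_i^2 r_i = 6·3·7 + 10·1·1 + 1·4·4 + 8·9·5 + 8·9·0 = 512 ≡ 6.
  S = (8, 9, 6) ≠ 0, so r is not a codeword (an error is present).
Step 3: locate the error. For a single error e at position i, S_ℓ = v_i·e·α_i^ℓ, so α_err = S_1/S_0.
  S_0^{−1} = 8^{−1} = 7 (mod 11), so α_err = 9·7 = 63 ≡ 8 = α_5. Error position i = 5.
  Consistency check: S_2/S_1 = 6·5 = 30 ≡ 8 = α_err ✓ (single-error assumption holds).
Step 4: error magnitude e = S_0/v_5 = S_0·∏_{j≠5}(α_5 − α_j) = 8·7 = 56 ≡ 1 (mod 11).
Step 5: correct position 5: c_5 = r_5 − e = 0 − 1 ≡ 10 (mod 11). Hence c = [7, 1, 4, 5, 10].
  Check: interpolating c through the α_i gives m(x) = 2 + 1·x (degree < 2) with m(α_i) = c_i for every i, so c is indeed a codeword.


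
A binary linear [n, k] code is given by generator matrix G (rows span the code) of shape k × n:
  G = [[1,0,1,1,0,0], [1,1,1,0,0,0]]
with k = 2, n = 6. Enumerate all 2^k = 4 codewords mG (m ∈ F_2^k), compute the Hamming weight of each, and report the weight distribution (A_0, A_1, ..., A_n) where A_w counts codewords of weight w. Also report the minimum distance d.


Weight distribution: A_0 = 1, A_2 = 1, A_3 = 2. Minimum distance d = 2.

Enumerate all 2^2 = 4 messages m ∈ F_2^2.
For each, compute codeword c = mG in F_2^6, then tally its weight.
  m = 00 → c = 000000, weight = 0.
  m = 10 → c = 101100, weight = 3.
  m = 01 → c = 111000, weight = 3.
  m = 11 → c = 010100, weight = 2.
Tally weights:
  weight 0: 1 codewords.
  weight 2: 1 codewords.
  weight 3: 2 codewords.
Minimum distance d = smallest w > 0 with A_w > 0 = 2.
Sanity: Σ A_w = 4 = 2^2 = 4 ✓.


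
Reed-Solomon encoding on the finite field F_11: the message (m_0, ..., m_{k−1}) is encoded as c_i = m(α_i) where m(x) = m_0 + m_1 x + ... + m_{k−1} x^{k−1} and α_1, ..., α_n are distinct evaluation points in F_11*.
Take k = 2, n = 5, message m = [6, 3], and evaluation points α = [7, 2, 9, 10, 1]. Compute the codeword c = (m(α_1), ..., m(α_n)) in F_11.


c = [5, 1, 0, 3, 9]

Message polynomial: m(x) = 6 + 3·x (mod 11).
For each evaluation point α_i, compute m(α_i) mod 11:
  α_1 = 7: Horner steps 3 → 5, so m(7) = 5.
  α_2 = 2: Horner steps 3 → 1, so m(2) = 1.
  α_3 = 9: Horner steps 3 → 0, so m(9) = 0.
  α_4 = 10: Horner steps 3 → 3, so m(10) = 3.
  α_5 = 1: Horner steps 3 → 9, so m(1) = 9.
Codeword c = [5, 1, 0, 3, 9] ∈ F_11^5.


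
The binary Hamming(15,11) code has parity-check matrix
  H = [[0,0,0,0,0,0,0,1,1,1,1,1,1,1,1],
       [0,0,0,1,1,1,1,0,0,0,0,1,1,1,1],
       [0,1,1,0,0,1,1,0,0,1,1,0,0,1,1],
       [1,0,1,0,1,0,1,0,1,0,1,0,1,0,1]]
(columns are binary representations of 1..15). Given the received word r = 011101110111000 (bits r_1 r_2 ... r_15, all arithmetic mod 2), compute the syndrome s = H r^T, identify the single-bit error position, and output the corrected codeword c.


s = (0, 0, 0, 1)^T, error position = 1, corrected codeword c = 111101110111000

Compute s = H r^T mod 2 one row at a time:
  s_1 = 1 + 0 + 1 + 1 + 1 + 0 + 0 + 0 = 4 ≡ 0 (mod 2).
  s_2 = 1 + 0 + 1 + 1 + 1 + 0 + 0 + 0 = 4 ≡ 0 (mod 2).
  s_3 = 1 + 1 + 1 + 1 + 1 + 1 + 0 + 0 = 6 ≡ 0 (mod 2).
  s_4 = 0 + 1 + 0 + 1 + 0 + 1 + 0 + 0 = 3 ≡ 1 (mod 2).
s = (0, 0, 0, 1)^T — this equals column 1 of H (binary 0001), so error is at position 1.
Correct: flip bit 1 of r = 011101110111000 to get c = 111101110111000.


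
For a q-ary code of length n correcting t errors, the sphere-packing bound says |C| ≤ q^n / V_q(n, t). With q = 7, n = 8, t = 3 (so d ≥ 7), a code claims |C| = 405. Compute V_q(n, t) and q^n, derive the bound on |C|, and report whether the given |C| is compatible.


V_q(n, t) = 13153, q^n = 5764801, Hamming bound = 438, |C| = 405 ≤ bound (satisfied).

Step 1: Compute V_q(n, t) = Σ_{j=0}^3 C(n, j) (q−1)^j.
  j = 0: C(8,0)·(6)^0 = 1·1 = 1.
  j = 1: C(8,1)·(6)^1 = 8·6 = 48.
  j = 2: C(8,2)·(6)^2 = 28·36 = 1008.
  j = 3: C(8,3)·(6)^3 = 56·216 = 12096.
  V_q(n, t) = 1 + 48 + 1008 + 12096 = 13153.
Step 2: q^n = 7^8 = 5764801.
Step 3: Hamming bound ⌊q^n / V_q(n,t)⌋ = ⌊5764801/13153⌋ = 438.
Step 4: Compare |C| = 405 to 438: satisfied.
The claimed |C| lies below the Hamming bound.


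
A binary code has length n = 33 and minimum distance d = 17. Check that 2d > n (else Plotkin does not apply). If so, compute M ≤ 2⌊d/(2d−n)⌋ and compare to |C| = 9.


Plotkin bound M ≤ 34; given |C| = 9 ≤ bound (satisfied).

Check applicability: 2d = 34, n = 33.
2d − n = 1 > 0, so Plotkin applies.
Compute d/(2d−n) = 17/1 ≈ 17.0000.
⌊d/(2d−n)⌋ = 17.
Plotkin bound: M ≤ 2·17 = 34.
Given |C| = 9, check: satisfied.
This |C| is below the Plotkin bound.


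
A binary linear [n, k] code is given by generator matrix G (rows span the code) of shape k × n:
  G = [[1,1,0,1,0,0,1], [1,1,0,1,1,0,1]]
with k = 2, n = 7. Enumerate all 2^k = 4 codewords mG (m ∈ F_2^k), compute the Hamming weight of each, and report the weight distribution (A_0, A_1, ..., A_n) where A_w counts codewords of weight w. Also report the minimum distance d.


Weight distribution: A_0 = 1, A_1 = 1, A_4 = 1, A_5 = 1. Minimum distance d = 1.

Enumerate all 2^2 = 4 messages m ∈ F_2^2.
For each, compute codeword c = mG in F_2^7, then tally its weight.
  m = 00 → c = 0000000, weight = 0.
  m = 10 → c = 1101001, weight = 4.
  m = 01 → c = 1101101, weight = 5.
  m = 11 → c = 0000100, weight = 1.
Tally weights:
  weight 0: 1 codewords.
  weight 1: 1 codewords.
  weight 4: 1 codewords.
  weight 5: 1 codewords.
Minimum distance d = smallest w > 0 with A_w > 0 = 1.
Sanity: Σ A_w = 4 = 2^2 = 4 ✓.


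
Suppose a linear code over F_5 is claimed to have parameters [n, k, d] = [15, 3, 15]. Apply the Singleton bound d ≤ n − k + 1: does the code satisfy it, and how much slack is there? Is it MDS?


Singleton RHS = n − k + 1 = 13, slack = -2, bound violated (no such code; not MDS).

Singleton bound: d ≤ n − k + 1.
Here n = 15, k = 3, so n − k + 1 = 13.
Given d = 15, check d ≤ 13: NO.
Slack = (n − k + 1) − d = -2.
The slack is negative: d = 15 exceeds n − k + 1 = 13 by 2, so the Singleton bound is violated and no linear [15, 3, 15]_5 code can exist. In particular it is not MDS (MDS requires d = n − k + 1 exactly).
Description: the claimed parameters are [15, 3, 15]_5; such a code would be impossible (violates the Singleton bound).


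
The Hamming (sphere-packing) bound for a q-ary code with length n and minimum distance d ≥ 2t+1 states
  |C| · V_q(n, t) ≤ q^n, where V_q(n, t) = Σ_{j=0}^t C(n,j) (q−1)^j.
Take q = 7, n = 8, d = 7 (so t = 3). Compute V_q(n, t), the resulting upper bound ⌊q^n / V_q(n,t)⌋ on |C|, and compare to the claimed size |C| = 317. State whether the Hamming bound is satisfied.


V_q(n, t) = 13153, q^n = 5764801, Hamming bound = 438, |C| = 317 ≤ bound (satisfied).

Step 1: Compute V_q(n, t) = Σ_{j=0}^3 C(n, j) (q−1)^j.
  j = 0: C(8,0)·(6)^0 = 1·1 = 1.
  j = 1: C(8,1)·(6)^1 = 8·6 = 48.
  j = 2: C(8,2)·(6)^2 = 28·36 = 1008.
  j = 3: C(8,3)·(6)^3 = 56·216 = 12096.
  V_q(n, t) = 1 + 48 + 1008 + 12096 = 13153.
Step 2: q^n = 7^8 = 5764801.
Step 3: Hamming bound ⌊q^n / V_q(n,t)⌋ = ⌊5764801/13153⌋ = 438.
Step 4: Compare |C| = 317 to 438: satisfied.
The claimed |C| lies below the Hamming bound.


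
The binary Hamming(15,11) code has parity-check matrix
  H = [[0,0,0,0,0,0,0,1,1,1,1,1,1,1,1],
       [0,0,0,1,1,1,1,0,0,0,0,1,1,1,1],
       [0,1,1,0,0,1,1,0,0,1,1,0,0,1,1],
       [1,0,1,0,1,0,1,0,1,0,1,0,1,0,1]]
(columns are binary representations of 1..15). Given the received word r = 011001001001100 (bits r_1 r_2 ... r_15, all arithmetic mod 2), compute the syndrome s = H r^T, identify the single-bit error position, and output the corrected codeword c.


s = (1, 1, 1, 1)^T, error position = 15, corrected codeword c = 011001001001101

Compute s = H r^T mod 2 one row at a time:
  s_1 = 0 + 1 + 0 + 0 + 1 + 1 + 0 + 0 = 3 ≡ 1 (mod 2).
  s_2 = 0 + 0 + 1 + 0 + 1 + 1 + 0 + 0 = 3 ≡ 1 (mod 2).
  s_3 = 1 + 1 + 1 + 0 + 0 + 0 + 0 + 0 = 3 ≡ 1 (mod 2).
  s_4 = 0 + 1 + 0 + 0 + 1 + 0 + 1 + 0 = 3 ≡ 1 (mod 2).
s = (1, 1, 1, 1)^T — this equals column 15 of H (binary 1111), so error is at position 15.
Correct: flip bit 15 of r = 011001001001100 to get c = 011001001001101.


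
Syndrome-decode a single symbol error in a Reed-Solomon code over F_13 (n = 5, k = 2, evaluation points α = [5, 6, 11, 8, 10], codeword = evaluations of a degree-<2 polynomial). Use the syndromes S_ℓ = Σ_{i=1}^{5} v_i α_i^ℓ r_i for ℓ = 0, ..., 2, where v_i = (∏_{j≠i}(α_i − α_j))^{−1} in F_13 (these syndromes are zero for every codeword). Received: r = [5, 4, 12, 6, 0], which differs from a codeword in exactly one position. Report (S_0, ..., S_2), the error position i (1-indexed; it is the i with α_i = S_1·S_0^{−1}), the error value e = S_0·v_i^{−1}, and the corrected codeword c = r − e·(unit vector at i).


S = (3, 11, 10), error at position 4, error magnitude e = 4, c = [5, 4, 12, 2, 0].

Step 1: column multipliers v_i = (∏_{j≠i}(α_i − α_j))^{−1} mod 13.
  i = 1 (α = 5): (5−6)(5−11)(5−8)(5−10) = (−1)·(−6)·(−3)·(−5) = 90 ≡ 12, so v_1 = 12^{−1} = 12 (mod 13).
  i = 2 (α = 6): (6−5)(6−11)(6−8)(6−10) = 1·(−5)·(−2)·(−4) = −40 ≡ 12, so v_2 = 12^{−1} = 12 (mod 13).
  i = 3 (α = 11): (11−5)(11−6)(11−8)(11−10) = 6·5·3·1 = 90 ≡ 12, so v_3 = 12^{−1} = 12 (mod 13).
  i = 4 (α = 8): (8−5)(8−6)(8−11)(8−10) = 3·2·(−3)·(−2) = 36 ≡ 10, so v_4 = 10^{−1} = 4 (mod 13).
  i = 5 (α = 10): (10−5)(10−6)(10−11)(10−8) = 5·4·(−1)·2 = −40 ≡ 12, so v_5 = 12^{−1} = 12 (mod 13).
  v = [12, 12, 12, 4, 12].
Step 2: syndromes of r = [5, 4, 12, 6, 0] (all sums mod 13).
  S_0 = Σ v_i r_i = 12·5 + 12·4 + 12·12 + 4·6 + 12·0 = 276 ≡ 3.
  S_1 = Σ v_i α_i r_i = 12·5·5 + 12·6·4 + 12·11·12 + 4·8·6 + 12·10·0 = 2364 ≡ 11.
  α_i^2 mod 13 = [12, 10, 4, 12, 9].
  S_2 = Σ v_i α_i^2 r_i = 12·12·5 + 12·10·4 + 12·4·12 + 4·12·6 + 12·9·0 = 2064 ≡ 10.
  S = (3, 11, 10) ≠ 0, so r is not a codeword (an error is present).
Step 3: locate the error. For a single error e at position i, S_ℓ = v_i·e·α_i^ℓ, so α_err = S_1/S_0.
  S_0^{−1} = 3^{−1} = 9 (mod 13), so α_err = 11·9 = 99 ≡ 8 = α_4. Error position i = 4.
  Consistency check: S_2/S_1 = 10·6 = 60 ≡ 8 = α_err ✓ (single-error assumption holds).
Step 4: error magnitude e = S_0/v_4 = S_0·∏_{j≠4}(α_4 − α_j) = 3·10 = 30 ≡ 4 (mod 13).
Step 5: correct position 4: c_4 = r_4 − e = 6 − 4 ≡ 2 (mod 13). Hence c = [5, 4, 12, 2, 0].
  Check: interpolating c through the α_i gives m(x) = 10 + 12·x (degree < 2) with m(α_i) = c_i for every i, so c is indeed a codeword.


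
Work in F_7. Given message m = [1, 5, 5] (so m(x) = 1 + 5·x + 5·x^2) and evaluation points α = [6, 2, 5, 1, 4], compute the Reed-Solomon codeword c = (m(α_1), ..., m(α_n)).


c = [1, 3, 4, 4, 3]

Message polynomial: m(x) = 1 + 5·x + 5·x^2 (mod 7).
For each evaluation point α_i, compute m(α_i) mod 7:
  α_1 = 6: Horner steps 5 → 0 → 1, so m(6) = 1.
  α_2 = 2: Horner steps 5 → 1 → 3, so m(2) = 3.
  α_3 = 5: Horner steps 5 → 2 → 4, so m(5) = 4.
  α_4 = 1: Horner steps 5 → 3 → 4, so m(1) = 4.
  α_5 = 4: Horner steps 5 → 4 → 3, so m(4) = 3.
Codeword c = [1, 3, 4, 4, 3] ∈ F_7^5.


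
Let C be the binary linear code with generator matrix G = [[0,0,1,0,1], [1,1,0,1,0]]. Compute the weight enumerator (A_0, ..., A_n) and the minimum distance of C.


Weight distribution: A_0 = 1, A_2 = 1, A_3 = 1, A_5 = 1. Minimum distance d = 2.

Enumerate all 2^2 = 4 messages m ∈ F_2^2.
For each, compute codeword c = mG in F_2^5, then tally its weight.
  m = 00 → c = 00000, weight = 0.
  m = 10 → c = 00101, weight = 2.
  m = 01 → c = 11010, weight = 3.
  m = 11 → c = 11111, weight = 5.
Tally weights:
  weight 0: 1 codewords.
  weight 2: 1 codewords.
  weight 3: 1 codewords.
  weight 5: 1 codewords.
Minimum distance d = smallest w > 0 with A_w > 0 = 2.
Sanity: Σ A_w = 4 = 2^2 = 4 ✓.


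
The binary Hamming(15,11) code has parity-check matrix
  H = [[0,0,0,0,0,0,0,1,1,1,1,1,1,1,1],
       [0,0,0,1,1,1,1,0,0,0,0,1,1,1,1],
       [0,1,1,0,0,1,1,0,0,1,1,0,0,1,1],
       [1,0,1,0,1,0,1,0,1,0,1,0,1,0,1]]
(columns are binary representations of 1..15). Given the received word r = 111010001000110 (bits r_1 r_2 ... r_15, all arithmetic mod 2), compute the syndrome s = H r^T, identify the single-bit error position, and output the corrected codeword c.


s = (1, 1, 1, 1)^T, error position = 15, corrected codeword c = 111010001000111

Compute s = H r^T mod 2 one row at a time:
  s_1 = 0 + 1 + 0 + 0 + 0 + 1 + 1 + 0 = 3 ≡ 1 (mod 2).
  s_2 = 0 + 1 + 0 + 0 + 0 + 1 + 1 + 0 = 3 ≡ 1 (mod 2).
  s_3 = 1 + 1 + 0 + 0 + 0 + 0 + 1 + 0 = 3 ≡ 1 (mod 2).
  s_4 = 1 + 1 + 1 + 0 + 1 + 0 + 1 + 0 = 5 ≡ 1 (mod 2).
s = (1, 1, 1, 1)^T — this equals column 15 of H (binary 1111), so error is at position 15.
Correct: flip bit 15 of r = 111010001000110 to get c = 111010001000111.


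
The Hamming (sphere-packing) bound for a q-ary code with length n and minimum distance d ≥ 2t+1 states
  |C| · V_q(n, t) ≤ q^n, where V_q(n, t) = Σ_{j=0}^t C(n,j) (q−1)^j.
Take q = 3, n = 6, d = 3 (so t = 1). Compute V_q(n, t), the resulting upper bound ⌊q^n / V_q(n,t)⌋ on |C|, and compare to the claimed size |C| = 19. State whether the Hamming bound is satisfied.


V_q(n, t) = 13, q^n = 729, Hamming bound = 56, |C| = 19 ≤ bound (satisfied).

Step 1: Compute V_q(n, t) = Σ_{j=0}^1 C(n, j) (q−1)^j.
  j = 0: C(6,0)·(2)^0 = 1·1 = 1.
  j = 1: C(6,1)·(2)^1 = 6·2 = 12.
  V_q(n, t) = 1 + 12 = 13.
Step 2: q^n = 3^6 = 729.
Step 3: Hamming bound ⌊q^n / V_q(n,t)⌋ = ⌊729/13⌋ = 56.
Step 4: Compare |C| = 19 to 56: satisfied.
The claimed |C| lies below the Hamming bound.
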